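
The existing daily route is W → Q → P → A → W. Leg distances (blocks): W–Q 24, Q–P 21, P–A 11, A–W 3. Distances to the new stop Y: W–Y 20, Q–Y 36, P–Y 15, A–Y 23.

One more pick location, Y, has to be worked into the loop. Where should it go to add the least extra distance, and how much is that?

Insertion cost between consecutive stops i–j is d(i,Y) + d(Y,j) − d(i,j):
  between W and Q: 20 + 36 − 24 = 32
  between Q and P: 36 + 15 − 21 = 30
  between P and A: 15 + 23 − 11 = 27
  between A and W: 23 + 20 − 3 = 40
Cheapest insertion is between P and A, adding 27.
New total = 59 + 27 = 86.

Adding 27 blocks by placing Y on the P–A leg.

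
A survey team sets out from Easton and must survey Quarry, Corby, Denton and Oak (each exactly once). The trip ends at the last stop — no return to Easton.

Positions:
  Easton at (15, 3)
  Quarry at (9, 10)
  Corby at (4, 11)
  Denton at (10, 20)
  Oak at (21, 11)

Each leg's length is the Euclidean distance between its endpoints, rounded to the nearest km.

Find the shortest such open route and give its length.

There are 4! = 24 possible orderings.
Easton → Quarry → Corby → Denton → Oak: 9+5+11+14 = 39
Easton → Quarry → Corby → Oak → Denton: 9+5+17+14 = 45
Easton → Quarry → Denton → Corby → Oak: 9+10+11+17 = 47
Easton → Quarry → Denton → Oak → Corby: 9+10+14+17 = 50
Easton → Quarry → Oak → Corby → Denton: 9+12+17+11 = 49
Easton → Quarry → Oak → Denton → Corby: 9+12+14+11 = 46
Easton → Corby → Quarry → Denton → Oak: 14+5+10+14 = 43
Easton → Corby → Quarry → Oak → Denton: 14+5+12+14 = 45
Easton → Corby → Denton → Quarry → Oak: 14+11+10+12 = 47
Easton → Corby → Denton → Oak → Quarry: 14+11+14+12 = 51
Easton → Corby → Oak → Quarry → Denton: 14+17+12+10 = 53
Easton → Corby → Oak → Denton → Quarry: 14+17+14+10 = 55
Easton → Denton → Quarry → Corby → Oak: 18+10+5+17 = 50
Easton → Denton → Quarry → Oak → Corby: 18+10+12+17 = 57
… (10 more)
Easton → Oak → Quarry → Corby → Denton: 10+12+5+11 = 38  ← best
The minimum is 38.
One shortest path: Easton → Oak → Quarry → Corby → Denton.

Minimum one-way distance = 38 km.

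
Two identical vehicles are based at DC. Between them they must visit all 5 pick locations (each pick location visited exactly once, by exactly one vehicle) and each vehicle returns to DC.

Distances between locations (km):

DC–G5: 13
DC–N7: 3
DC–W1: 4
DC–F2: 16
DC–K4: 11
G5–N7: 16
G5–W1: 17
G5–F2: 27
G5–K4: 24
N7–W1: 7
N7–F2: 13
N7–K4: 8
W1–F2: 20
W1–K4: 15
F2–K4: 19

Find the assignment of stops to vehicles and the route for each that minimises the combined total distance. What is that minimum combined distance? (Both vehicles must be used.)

Check every non-empty split of the stops between the two vehicles; for each half take its own optimal tour:
  {G5} + {N7, W1, F2, K4}: 26 + 54 = 80
  {N7} + {G5, W1, F2, K4}: 6 + 78 = 84
  {G5, N7} + {W1, F2, K4}: 32 + 54 = 86
  {W1} + {G5, N7, F2, K4}: 8 + 70 = 78
  {G5, W1} + {N7, F2, K4}: 34 + 46 = 80
  {N7, W1} + {G5, F2, K4}: 14 + 70 = 84
  … (15 splits in total)
Best: vehicle 1 DC → W1 → DC = 8; vehicle 2 DC → G5 → F2 → K4 → N7 → DC = 70; combined 78.

78 km — the smallest possible combined total.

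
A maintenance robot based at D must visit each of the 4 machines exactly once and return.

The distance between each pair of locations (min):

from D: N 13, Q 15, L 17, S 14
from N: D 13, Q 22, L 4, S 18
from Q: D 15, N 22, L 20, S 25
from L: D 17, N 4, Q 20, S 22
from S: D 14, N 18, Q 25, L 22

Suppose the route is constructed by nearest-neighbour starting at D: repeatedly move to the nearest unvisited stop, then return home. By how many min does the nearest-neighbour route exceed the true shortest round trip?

D: N=13, S=14, Q=15, L=17 ⇒ N
N: L=4, S=18, Q=22 ⇒ L
L: Q=20, S=22 ⇒ Q
Q: S=25 ⇒ S
NN route D → N → L → Q → S → D costs 76.
Optimal: D → Q → L → N → S → D costs 71 (by enumerating all 12 distinct tours).
Excess = 76 − 71 = 5.

5 min longer than the optimal tour.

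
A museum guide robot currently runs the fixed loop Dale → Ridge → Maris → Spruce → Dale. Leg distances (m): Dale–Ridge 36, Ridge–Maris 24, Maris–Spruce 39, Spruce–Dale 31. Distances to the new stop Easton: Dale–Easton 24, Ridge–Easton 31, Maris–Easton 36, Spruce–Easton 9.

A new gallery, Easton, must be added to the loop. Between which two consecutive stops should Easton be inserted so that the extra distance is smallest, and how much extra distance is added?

Minimum extra distance: 2 m, inserting Easton between Spruce and Dale.

Insertion cost between consecutive stops i–j is d(i,Easton) + d(Easton,j) − d(i,j):
  between Dale and Ridge: 24 + 31 − 36 = 19
  between Ridge and Maris: 31 + 36 − 24 = 43
  between Maris and Spruce: 36 + 9 − 39 = 6
  between Spruce and Dale: 9 + 24 − 31 = 2
Cheapest insertion is between Spruce and Dale, adding 2.
New total = 130 + 2 = 132.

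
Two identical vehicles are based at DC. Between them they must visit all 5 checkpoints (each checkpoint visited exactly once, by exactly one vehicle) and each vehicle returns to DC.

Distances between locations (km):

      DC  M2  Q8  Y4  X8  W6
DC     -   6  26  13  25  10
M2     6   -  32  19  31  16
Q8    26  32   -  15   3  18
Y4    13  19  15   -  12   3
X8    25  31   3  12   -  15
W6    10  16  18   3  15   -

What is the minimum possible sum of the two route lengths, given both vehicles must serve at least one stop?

66 km — the smallest possible combined total.

There are 2^4 − 1 = 15 ways to divide the 5 stops into two non-empty groups. For each, the best each vehicle can do is its own shortest tour through its group:
  {M2} + {Q8, Y4, X8, W6}: 12 + 54 = 66
  {Q8} + {M2, Y4, X8, W6}: 52 + 62 = 114
  {M2, Q8} + {Y4, X8, W6}: 64 + 50 = 114
  {Y4} + {M2, Q8, X8, W6}: 26 + 66 = 92
  {M2, Y4} + {Q8, X8, W6}: 38 + 54 = 92
  {Q8, Y4} + {M2, X8, W6}: 54 + 62 = 116
  … (15 splits in total)
Best: vehicle 1 DC → M2 → DC = 12; vehicle 2 DC → Q8 → X8 → Y4 → W6 → DC = 54; combined 66.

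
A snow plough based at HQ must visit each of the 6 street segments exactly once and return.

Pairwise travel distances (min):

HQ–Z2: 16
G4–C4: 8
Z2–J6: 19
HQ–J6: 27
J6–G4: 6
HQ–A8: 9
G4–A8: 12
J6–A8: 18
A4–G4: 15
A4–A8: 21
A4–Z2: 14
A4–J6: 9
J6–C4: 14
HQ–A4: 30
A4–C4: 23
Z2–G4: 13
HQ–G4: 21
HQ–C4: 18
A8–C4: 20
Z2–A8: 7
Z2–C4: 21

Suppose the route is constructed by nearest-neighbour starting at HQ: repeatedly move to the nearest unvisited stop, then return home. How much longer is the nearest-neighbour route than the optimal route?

The nearest-neighbour route is 14 min longer than optimal.

From HQ: A8=9, Z2=16, C4=18, G4=21, J6=27, A4=30 → choose A8 (9).
From A8: Z2=7, G4=12, J6=18, C4=20, A4=21 → choose Z2 (7).
From Z2: G4=13, A4=14, J6=19, C4=21 → choose G4 (13).
From G4: J6=6, C4=8, A4=15 → choose J6 (6).
From J6: A4=9, C4=14 → choose A4 (9).
From A4: C4=23 → choose C4 (23).
NN route HQ → A8 → Z2 → G4 → J6 → A4 → C4 → HQ costs 85.
Optimal: HQ → A8 → Z2 → A4 → J6 → G4 → C4 → HQ costs 71 (by enumerating all 360 distinct tours).
Excess = 85 − 71 = 14.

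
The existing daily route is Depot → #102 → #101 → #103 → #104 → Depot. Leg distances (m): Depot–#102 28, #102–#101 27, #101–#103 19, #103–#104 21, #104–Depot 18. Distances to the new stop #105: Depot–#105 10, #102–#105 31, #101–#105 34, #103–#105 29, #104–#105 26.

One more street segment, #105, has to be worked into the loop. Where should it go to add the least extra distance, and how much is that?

Insertion cost between consecutive stops i–j is d(i,#105) + d(#105,j) − d(i,j):
  between Depot and #102: 10 + 31 − 28 = 13
  between #102 and #101: 31 + 34 − 27 = 38
  between #101 and #103: 34 + 29 − 19 = 44
  between #103 and #104: 29 + 26 − 21 = 34
  between #104 and Depot: 26 + 10 − 18 = 18
Cheapest insertion is between Depot and #102, adding 13.
New total = 113 + 13 = 126.

+13 m — insert #105 between Depot and #102.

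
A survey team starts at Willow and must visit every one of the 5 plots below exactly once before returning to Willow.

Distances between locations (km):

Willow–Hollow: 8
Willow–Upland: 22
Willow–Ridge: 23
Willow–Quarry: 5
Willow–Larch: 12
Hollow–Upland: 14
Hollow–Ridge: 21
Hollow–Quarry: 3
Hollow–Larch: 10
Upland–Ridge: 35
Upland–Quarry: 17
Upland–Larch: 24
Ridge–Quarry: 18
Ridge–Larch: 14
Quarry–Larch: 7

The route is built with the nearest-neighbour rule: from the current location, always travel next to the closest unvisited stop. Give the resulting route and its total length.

At Willow the remaining stops are Quarry 5, Hollow 8, Larch 12, Upland 22, Ridge 23; go to Quarry.
At Quarry the remaining stops are Hollow 3, Larch 7, Upland 17, Ridge 18; go to Hollow.
At Hollow the remaining stops are Larch 10, Upland 14, Ridge 21; go to Larch.
At Larch the remaining stops are Ridge 14, Upland 24; go to Ridge.
At Ridge the remaining stops are Upland 35; go to Upland.
Return Upland→Willow: 22.
Total = 5 + 3 + 10 + 14 + 35 + 22 = 89.

Total distance 89 km via the nearest-neighbour route Willow → Quarry → Hollow → Larch → Ridge → Upland → Willow.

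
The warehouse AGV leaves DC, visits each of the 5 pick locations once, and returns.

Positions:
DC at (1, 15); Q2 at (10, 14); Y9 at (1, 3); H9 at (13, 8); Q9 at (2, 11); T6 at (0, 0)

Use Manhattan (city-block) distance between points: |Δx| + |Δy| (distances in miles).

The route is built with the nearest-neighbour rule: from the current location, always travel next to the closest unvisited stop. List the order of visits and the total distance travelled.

Nearest-neighbour total = 58 miles; route DC → Q9 → Y9 → T6 → H9 → Q2 → DC.

At DC the remaining stops are Q9 5, Q2 10, Y9 12, T6 16, H9 19; go to Q9.
At Q9 the remaining stops are Y9 9, Q2 11, T6 13, H9 14; go to Y9.
At Y9 the remaining stops are T6 4, H9 17, Q2 20; go to T6.
At T6 the remaining stops are H9 21, Q2 24; go to H9.
At H9 the remaining stops are Q2 9; go to Q2.
Return Q2→DC: 10.
Total = 5 + 9 + 4 + 21 + 9 + 10 = 58.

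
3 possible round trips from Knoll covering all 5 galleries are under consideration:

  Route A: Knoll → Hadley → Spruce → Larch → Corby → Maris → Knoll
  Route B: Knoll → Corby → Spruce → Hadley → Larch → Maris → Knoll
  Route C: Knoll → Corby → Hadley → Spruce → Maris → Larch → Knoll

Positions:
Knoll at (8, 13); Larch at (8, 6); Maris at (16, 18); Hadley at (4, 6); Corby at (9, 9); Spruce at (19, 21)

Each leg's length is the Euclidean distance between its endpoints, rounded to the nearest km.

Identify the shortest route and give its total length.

56 km — Route C is the shortest.

Route A: 8 + 21 + 19 + 3 + 11 + 9 = 71
Route B: 4 + 16 + 21 + 4 + 14 + 9 = 68
Route C: 4 + 6 + 21 + 4 + 14 + 7 = 56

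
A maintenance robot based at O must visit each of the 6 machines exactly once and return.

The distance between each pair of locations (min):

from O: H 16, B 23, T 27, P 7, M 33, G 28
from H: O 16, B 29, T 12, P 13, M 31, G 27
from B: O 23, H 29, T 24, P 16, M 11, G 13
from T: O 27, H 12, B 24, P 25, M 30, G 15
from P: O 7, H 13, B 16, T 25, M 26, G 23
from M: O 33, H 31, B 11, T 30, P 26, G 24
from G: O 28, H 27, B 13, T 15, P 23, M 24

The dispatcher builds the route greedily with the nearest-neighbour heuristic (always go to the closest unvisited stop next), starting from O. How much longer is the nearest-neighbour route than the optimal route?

O: P=7, H=16, B=23, T=27, G=28, M=33 ⇒ P
P: H=13, B=16, G=23, T=25, M=26 ⇒ H
H: T=12, G=27, B=29, M=31 ⇒ T
T: G=15, B=24, M=30 ⇒ G
G: B=13, M=24 ⇒ B
B: M=11 ⇒ M
NN route O → P → H → T → G → B → M → O costs 104.
Optimal: O → H → T → G → B → M → P → O costs 100 (by enumerating all 360 distinct tours).
Excess = 104 − 100 = 4.

4 min longer than the optimal tour.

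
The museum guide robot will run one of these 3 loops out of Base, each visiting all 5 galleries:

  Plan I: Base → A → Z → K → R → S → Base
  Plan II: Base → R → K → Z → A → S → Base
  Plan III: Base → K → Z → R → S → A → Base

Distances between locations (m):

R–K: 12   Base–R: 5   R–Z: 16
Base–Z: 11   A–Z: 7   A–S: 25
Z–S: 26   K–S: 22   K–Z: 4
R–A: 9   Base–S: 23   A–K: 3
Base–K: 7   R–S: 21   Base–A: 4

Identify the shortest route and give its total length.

Plan I: 4 + 7 + 4 + 12 + 21 + 23 = 71
Plan II: 5 + 12 + 4 + 7 + 25 + 23 = 76
Plan III: 7 + 4 + 16 + 21 + 25 + 4 = 77

71 m — Plan I is the shortest.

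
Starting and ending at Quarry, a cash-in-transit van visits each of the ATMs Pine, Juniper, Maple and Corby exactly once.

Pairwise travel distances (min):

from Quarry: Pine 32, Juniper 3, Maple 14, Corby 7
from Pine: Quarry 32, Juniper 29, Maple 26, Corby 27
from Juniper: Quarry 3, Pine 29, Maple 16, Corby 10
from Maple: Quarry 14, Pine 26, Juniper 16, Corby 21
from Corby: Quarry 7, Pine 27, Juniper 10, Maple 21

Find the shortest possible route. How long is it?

Shortest round trip = 79 min.

There are 12 distinct closed tours to check (reversals are equivalent).
Quarry - Pine - Juniper - Maple - Corby - Quarry: 32+29+16+21+7 = 105
Quarry - Pine - Juniper - Corby - Maple - Quarry: 32+29+10+21+14 = 106
Quarry - Pine - Maple - Juniper - Corby - Quarry: 32+26+16+10+7 = 91
Quarry - Pine - Maple - Corby - Juniper - Quarry: 32+26+21+10+3 = 92
Quarry - Pine - Corby - Juniper - Maple - Quarry: 32+27+10+16+14 = 99
Quarry - Pine - Corby - Maple - Juniper - Quarry: 32+27+21+16+3 = 99
Quarry - Juniper - Pine - Maple - Corby - Quarry: 3+29+26+21+7 = 86
Quarry - Juniper - Pine - Corby - Maple - Quarry: 3+29+27+21+14 = 94
Quarry - Juniper - Maple - Pine - Corby - Quarry: 3+16+26+27+7 = 79
Quarry - Juniper - Corby - Pine - Maple - Quarry: 3+10+27+26+14 = 80
Quarry - Maple - Pine - Juniper - Corby - Quarry: 14+26+29+10+7 = 86
Quarry - Maple - Juniper - Pine - Corby - Quarry: 14+16+29+27+7 = 93
The minimum is 79.
One optimal route: Quarry → Juniper → Maple → Pine → Corby → Quarry (or its reverse).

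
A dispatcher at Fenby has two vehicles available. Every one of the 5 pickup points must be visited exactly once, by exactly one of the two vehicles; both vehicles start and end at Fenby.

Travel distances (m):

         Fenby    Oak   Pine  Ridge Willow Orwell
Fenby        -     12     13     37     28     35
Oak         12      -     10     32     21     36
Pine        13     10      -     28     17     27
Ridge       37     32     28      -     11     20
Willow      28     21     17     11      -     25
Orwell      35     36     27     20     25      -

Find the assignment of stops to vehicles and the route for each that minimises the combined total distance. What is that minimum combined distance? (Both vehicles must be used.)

Minimum combined distance: 120 m.

There are 2^4 − 1 = 15 ways to divide the 5 stops into two non-empty groups. For each, the best each vehicle can do is its own shortest tour through its group:
  {Oak} + {Pine, Ridge, Willow, Orwell}: 24 + 96 = 120
  {Pine} + {Oak, Ridge, Willow, Orwell}: 26 + 99 = 125
  {Oak, Pine} + {Ridge, Willow, Orwell}: 35 + 94 = 129
  {Ridge} + {Oak, Pine, Willow, Orwell}: 74 + 98 = 172
  {Oak, Ridge} + {Pine, Willow, Orwell}: 81 + 90 = 171
  {Pine, Ridge} + {Oak, Willow, Orwell}: 78 + 93 = 171
  … (15 splits in total)
Best: vehicle 1 Fenby → Oak → Fenby = 24; vehicle 2 Fenby → Pine → Willow → Ridge → Orwell → Fenby = 96; combined 120.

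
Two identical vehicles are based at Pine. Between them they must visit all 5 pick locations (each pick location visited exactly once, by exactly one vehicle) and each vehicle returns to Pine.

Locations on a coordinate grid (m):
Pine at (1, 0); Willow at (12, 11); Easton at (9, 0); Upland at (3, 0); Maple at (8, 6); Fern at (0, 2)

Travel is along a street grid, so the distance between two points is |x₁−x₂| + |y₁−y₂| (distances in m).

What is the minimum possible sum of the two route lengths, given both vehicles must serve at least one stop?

There are 2^4 − 1 = 15 ways to divide the 5 stops into two non-empty groups. For each, the best each vehicle can do is its own shortest tour through its group:
  {Willow} + {Easton, Upland, Maple, Fern}: 44 + 30 = 74
  {Easton} + {Willow, Upland, Maple, Fern}: 16 + 46 = 62
  {Willow, Easton} + {Upland, Maple, Fern}: 44 + 28 = 72
  {Upland} + {Willow, Easton, Maple, Fern}: 4 + 46 = 50
  {Willow, Upland} + {Easton, Maple, Fern}: 44 + 30 = 74
  {Easton, Upland} + {Willow, Maple, Fern}: 16 + 46 = 62
  … (15 splits in total)
Best: vehicle 1 Pine → Upland → Pine = 4; vehicle 2 Pine → Easton → Willow → Maple → Fern → Pine = 46; combined 50.

50 m — the smallest possible combined total.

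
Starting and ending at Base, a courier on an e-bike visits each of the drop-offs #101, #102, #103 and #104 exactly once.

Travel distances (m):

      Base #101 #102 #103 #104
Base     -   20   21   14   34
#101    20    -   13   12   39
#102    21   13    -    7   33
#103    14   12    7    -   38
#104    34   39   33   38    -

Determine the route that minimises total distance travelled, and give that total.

Shortest round trip = 106 m.

There are 12 distinct closed tours to check (reversals are equivalent).
Base - #101 - #102 - #103 - #104 - Base: 20+13+7+38+34 = 112
Base - #101 - #102 - #104 - #103 - Base: 20+13+33+38+14 = 118
Base - #101 - #103 - #102 - #104 - Base: 20+12+7+33+34 = 106
Base - #101 - #103 - #104 - #102 - Base: 20+12+38+33+21 = 124
Base - #101 - #104 - #102 - #103 - Base: 20+39+33+7+14 = 113
Base - #101 - #104 - #103 - #102 - Base: 20+39+38+7+21 = 125
Base - #102 - #101 - #103 - #104 - Base: 21+13+12+38+34 = 118
Base - #102 - #101 - #104 - #103 - Base: 21+13+39+38+14 = 125
Base - #102 - #103 - #101 - #104 - Base: 21+7+12+39+34 = 113
Base - #102 - #104 - #101 - #103 - Base: 21+33+39+12+14 = 119
Base - #103 - #101 - #102 - #104 - Base: 14+12+13+33+34 = 106
Base - #103 - #102 - #101 - #104 - Base: 14+7+13+39+34 = 107
The minimum is 106.
One optimal route: Base → #101 → #103 → #102 → #104 → Base (or its reverse).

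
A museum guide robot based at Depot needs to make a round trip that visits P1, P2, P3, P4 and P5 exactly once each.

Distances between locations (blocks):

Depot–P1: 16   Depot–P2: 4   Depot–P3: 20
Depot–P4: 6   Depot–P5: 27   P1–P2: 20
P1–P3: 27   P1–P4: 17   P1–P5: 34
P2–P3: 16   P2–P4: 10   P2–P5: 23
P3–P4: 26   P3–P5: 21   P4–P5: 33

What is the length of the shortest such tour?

Depot - P1 - P2 - P3 - P4 - P5 - Depot: 16+20+16+26+33+27 = 138
Depot - P1 - P2 - P3 - P5 - P4 - Depot: 16+20+16+21+33+6 = 112
Depot - P1 - P2 - P4 - P3 - P5 - Depot: 16+20+10+26+21+27 = 120
Depot - P1 - P2 - P4 - P5 - P3 - Depot: 16+20+10+33+21+20 = 120
Depot - P1 - P2 - P5 - P3 - P4 - Depot: 16+20+23+21+26+6 = 112
Depot - P1 - P2 - P5 - P4 - P3 - Depot: 16+20+23+33+26+20 = 138
Depot - P1 - P3 - P2 - P4 - P5 - Depot: 16+27+16+10+33+27 = 129
Depot - P1 - P3 - P2 - P5 - P4 - Depot: 16+27+16+23+33+6 = 121
Depot - P1 - P3 - P4 - P2 - P5 - Depot: 16+27+26+10+23+27 = 129
Depot - P1 - P3 - P4 - P5 - P2 - Depot: 16+27+26+33+23+4 = 129
Depot - P1 - P3 - P5 - P2 - P4 - Depot: 16+27+21+23+10+6 = 103
Depot - P1 - P3 - P5 - P4 - P2 - Depot: 16+27+21+33+10+4 = 111
Depot - P1 - P4 - P2 - P3 - P5 - Depot: 16+17+10+16+21+27 = 107
Depot - P1 - P4 - P2 - P5 - P3 - Depot: 16+17+10+23+21+20 = 107
… (46 more)
Depot - P2 - P3 - P5 - P1 - P4 - Depot: 4+16+21+34+17+6 = 98  ← best
The minimum is 98.
One optimal route: Depot → P2 → P3 → P5 → P1 → P4 → Depot (or its reverse).

Shortest round trip = 98 blocks.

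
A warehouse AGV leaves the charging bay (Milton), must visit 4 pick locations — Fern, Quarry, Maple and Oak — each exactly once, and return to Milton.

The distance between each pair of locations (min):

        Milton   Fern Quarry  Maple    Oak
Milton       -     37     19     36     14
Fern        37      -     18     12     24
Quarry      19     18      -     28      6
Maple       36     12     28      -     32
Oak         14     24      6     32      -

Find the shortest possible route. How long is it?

Shortest round trip = 86 min.

There are 12 distinct closed tours to check (reversals are equivalent).
Milton-Fern-Quarry-Maple-Oak-Milton: 37+18+28+32+14 = 129
Milton-Fern-Quarry-Oak-Maple-Milton: 37+18+6+32+36 = 129
Milton-Fern-Maple-Quarry-Oak-Milton: 37+12+28+6+14 = 97
Milton-Fern-Maple-Oak-Quarry-Milton: 37+12+32+6+19 = 106
Milton-Fern-Oak-Quarry-Maple-Milton: 37+24+6+28+36 = 131
Milton-Fern-Oak-Maple-Quarry-Milton: 37+24+32+28+19 = 140
Milton-Quarry-Fern-Maple-Oak-Milton: 19+18+12+32+14 = 95
Milton-Quarry-Fern-Oak-Maple-Milton: 19+18+24+32+36 = 129
Milton-Quarry-Maple-Fern-Oak-Milton: 19+28+12+24+14 = 97
Milton-Quarry-Oak-Fern-Maple-Milton: 19+6+24+12+36 = 97
Milton-Maple-Fern-Quarry-Oak-Milton: 36+12+18+6+14 = 86
Milton-Maple-Quarry-Fern-Oak-Milton: 36+28+18+24+14 = 120
The minimum is 86.
One optimal route: Milton → Maple → Fern → Quarry → Oak → Milton (or its reverse).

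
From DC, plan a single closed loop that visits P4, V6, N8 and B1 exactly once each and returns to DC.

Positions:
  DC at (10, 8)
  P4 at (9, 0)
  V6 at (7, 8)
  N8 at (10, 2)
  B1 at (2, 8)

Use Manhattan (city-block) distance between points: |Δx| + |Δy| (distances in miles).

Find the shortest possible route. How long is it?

Shortest round trip = 32 miles.

There are 12 distinct closed tours to check (reversals are equivalent).
DC → P4 → V6 → N8 → B1 → DC: 9+10+9+14+8 = 50
DC → P4 → V6 → B1 → N8 → DC: 9+10+5+14+6 = 44
DC → P4 → N8 → V6 → B1 → DC: 9+3+9+5+8 = 34
DC → P4 → N8 → B1 → V6 → DC: 9+3+14+5+3 = 34
DC → P4 → B1 → V6 → N8 → DC: 9+15+5+9+6 = 44
DC → P4 → B1 → N8 → V6 → DC: 9+15+14+9+3 = 50
DC → V6 → P4 → N8 → B1 → DC: 3+10+3+14+8 = 38
DC → V6 → P4 → B1 → N8 → DC: 3+10+15+14+6 = 48
DC → V6 → N8 → P4 → B1 → DC: 3+9+3+15+8 = 38
DC → V6 → B1 → P4 → N8 → DC: 3+5+15+3+6 = 32
DC → N8 → P4 → V6 → B1 → DC: 6+3+10+5+8 = 32
DC → N8 → V6 → P4 → B1 → DC: 6+9+10+15+8 = 48
The minimum is 32.
One optimal route: DC → V6 → B1 → P4 → N8 → DC (or its reverse).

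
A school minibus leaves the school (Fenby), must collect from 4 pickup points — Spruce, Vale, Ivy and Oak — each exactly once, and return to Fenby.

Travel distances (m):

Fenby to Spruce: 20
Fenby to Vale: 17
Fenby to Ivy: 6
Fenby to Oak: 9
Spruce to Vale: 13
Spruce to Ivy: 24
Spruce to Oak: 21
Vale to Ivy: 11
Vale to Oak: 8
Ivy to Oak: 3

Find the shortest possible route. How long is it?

Fenby→Spruce→Vale→Ivy→Oak→Fenby: 20+13+11+3+9 = 56
Fenby→Spruce→Vale→Oak→Ivy→Fenby: 20+13+8+3+6 = 50
Fenby→Spruce→Ivy→Vale→Oak→Fenby: 20+24+11+8+9 = 72
Fenby→Spruce→Ivy→Oak→Vale→Fenby: 20+24+3+8+17 = 72
Fenby→Spruce→Oak→Vale→Ivy→Fenby: 20+21+8+11+6 = 66
Fenby→Spruce→Oak→Ivy→Vale→Fenby: 20+21+3+11+17 = 72
Fenby→Vale→Spruce→Ivy→Oak→Fenby: 17+13+24+3+9 = 66
Fenby→Vale→Spruce→Oak→Ivy→Fenby: 17+13+21+3+6 = 60
Fenby→Vale→Ivy→Spruce→Oak→Fenby: 17+11+24+21+9 = 82
Fenby→Vale→Oak→Spruce→Ivy→Fenby: 17+8+21+24+6 = 76
Fenby→Ivy→Spruce→Vale→Oak→Fenby: 6+24+13+8+9 = 60
Fenby→Ivy→Vale→Spruce→Oak→Fenby: 6+11+13+21+9 = 60
The minimum is 50.
One optimal route: Fenby → Spruce → Vale → Oak → Ivy → Fenby (or its reverse).

50 m — the shortest possible round trip.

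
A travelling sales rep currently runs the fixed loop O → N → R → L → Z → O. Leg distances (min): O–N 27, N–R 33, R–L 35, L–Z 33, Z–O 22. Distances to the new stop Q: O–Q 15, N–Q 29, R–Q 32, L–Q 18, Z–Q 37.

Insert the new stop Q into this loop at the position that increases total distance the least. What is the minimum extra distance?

Minimum extra distance: 15 min, inserting Q between R and L.

Insertion cost between consecutive stops i–j is d(i,Q) + d(Q,j) − d(i,j):
  between O and N: 15 + 29 − 27 = 17
  between N and R: 29 + 32 − 33 = 28
  between R and L: 32 + 18 − 35 = 15
  between L and Z: 18 + 37 − 33 = 22
  between Z and O: 37 + 15 − 22 = 30
Cheapest insertion is between R and L, adding 15.
New total = 150 + 15 = 165.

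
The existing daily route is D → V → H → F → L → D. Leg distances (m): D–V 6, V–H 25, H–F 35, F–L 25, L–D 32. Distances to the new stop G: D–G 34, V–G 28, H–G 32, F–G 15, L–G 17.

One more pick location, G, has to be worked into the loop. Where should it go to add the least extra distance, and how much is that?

Insertion cost between consecutive stops i–j is d(i,G) + d(G,j) − d(i,j):
  between D and V: 34 + 28 − 6 = 56
  between V and H: 28 + 32 − 25 = 35
  between H and F: 32 + 15 − 35 = 12
  between F and L: 15 + 17 − 25 = 7
  between L and D: 17 + 34 − 32 = 19
Cheapest insertion is between F and L, adding 7.
New total = 123 + 7 = 130.

+7 m — insert G between F and L.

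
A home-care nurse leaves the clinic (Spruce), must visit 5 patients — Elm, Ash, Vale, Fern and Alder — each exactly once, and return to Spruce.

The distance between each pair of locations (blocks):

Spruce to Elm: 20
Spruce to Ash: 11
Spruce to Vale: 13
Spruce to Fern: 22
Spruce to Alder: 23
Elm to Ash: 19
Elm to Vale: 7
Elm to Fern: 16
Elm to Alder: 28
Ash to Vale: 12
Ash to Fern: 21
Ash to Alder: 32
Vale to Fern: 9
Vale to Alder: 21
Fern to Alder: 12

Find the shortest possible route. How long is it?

Shortest round trip = 81 blocks.

With 5 stops there are 5!/2 = 60 distinct round trips (a route and its reverse cost the same).
Spruce - Elm - Ash - Vale - Fern - Alder - Spruce: 20+19+12+9+12+23 = 95
Spruce - Elm - Ash - Vale - Alder - Fern - Spruce: 20+19+12+21+12+22 = 106
Spruce - Elm - Ash - Fern - Vale - Alder - Spruce: 20+19+21+9+21+23 = 113
Spruce - Elm - Ash - Fern - Alder - Vale - Spruce: 20+19+21+12+21+13 = 106
Spruce - Elm - Ash - Alder - Vale - Fern - Spruce: 20+19+32+21+9+22 = 123
Spruce - Elm - Ash - Alder - Fern - Vale - Spruce: 20+19+32+12+9+13 = 105
Spruce - Elm - Vale - Ash - Fern - Alder - Spruce: 20+7+12+21+12+23 = 95
Spruce - Elm - Vale - Ash - Alder - Fern - Spruce: 20+7+12+32+12+22 = 105
Spruce - Elm - Vale - Fern - Ash - Alder - Spruce: 20+7+9+21+32+23 = 112
Spruce - Elm - Vale - Fern - Alder - Ash - Spruce: 20+7+9+12+32+11 = 91
Spruce - Elm - Vale - Alder - Ash - Fern - Spruce: 20+7+21+32+21+22 = 123
Spruce - Elm - Vale - Alder - Fern - Ash - Spruce: 20+7+21+12+21+11 = 92
Spruce - Elm - Fern - Ash - Vale - Alder - Spruce: 20+16+21+12+21+23 = 113
Spruce - Elm - Fern - Ash - Alder - Vale - Spruce: 20+16+21+32+21+13 = 123
… (46 more)
Spruce - Ash - Elm - Vale - Fern - Alder - Spruce: 11+19+7+9+12+23 = 81  ← best
The minimum is 81.
One optimal route: Spruce → Ash → Elm → Vale → Fern → Alder → Spruce (or its reverse).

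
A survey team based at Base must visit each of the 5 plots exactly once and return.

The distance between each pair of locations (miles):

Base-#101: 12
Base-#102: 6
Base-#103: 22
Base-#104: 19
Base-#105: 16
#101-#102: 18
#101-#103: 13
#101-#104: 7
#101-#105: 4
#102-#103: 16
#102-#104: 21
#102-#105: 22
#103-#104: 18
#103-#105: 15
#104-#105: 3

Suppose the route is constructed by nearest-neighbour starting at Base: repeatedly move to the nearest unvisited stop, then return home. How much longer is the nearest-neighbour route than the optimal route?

The nearest-neighbour route is 2 miles longer than optimal.

Base: #102=6, #101=12, #105=16, #104=19, #103=22 ⇒ #102
#102: #103=16, #101=18, #104=21, #105=22 ⇒ #103
#103: #101=13, #105=15, #104=18 ⇒ #101
#101: #105=4, #104=7 ⇒ #105
#105: #104=3 ⇒ #104
NN route Base → #102 → #103 → #101 → #105 → #104 → Base costs 61.
Optimal: Base → #101 → #104 → #105 → #103 → #102 → Base costs 59 (by enumerating all 60 distinct tours).
Excess = 61 − 59 = 2.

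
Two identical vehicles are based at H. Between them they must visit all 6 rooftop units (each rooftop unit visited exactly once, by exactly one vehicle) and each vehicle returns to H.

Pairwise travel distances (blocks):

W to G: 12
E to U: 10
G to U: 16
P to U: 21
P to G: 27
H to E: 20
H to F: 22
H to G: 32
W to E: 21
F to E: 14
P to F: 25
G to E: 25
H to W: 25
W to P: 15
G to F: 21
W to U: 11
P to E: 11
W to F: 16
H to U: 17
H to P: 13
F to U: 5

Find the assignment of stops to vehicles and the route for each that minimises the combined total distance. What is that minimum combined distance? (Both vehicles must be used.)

Minimum combined distance: 118 blocks.

Try each way of splitting the stops between the two vehicles (each non-empty) and, for each split, find the best tour for each vehicle:
  {W} + {P, G, F, E, U}: 50 + 91 = 141
  {P} + {W, G, F, E, U}: 26 + 92 = 118
  {W, P} + {G, F, E, U}: 53 + 87 = 140
  {G} + {W, P, F, E, U}: 64 + 78 = 142
  {W, G} + {P, F, E, U}: 69 + 60 = 129
  {P, G} + {W, F, E, U}: 72 + 75 = 147
  … (31 splits in total)
Best: vehicle 1 H → P → H = 26; vehicle 2 H → W → G → U → F → E → H = 92; combined 118.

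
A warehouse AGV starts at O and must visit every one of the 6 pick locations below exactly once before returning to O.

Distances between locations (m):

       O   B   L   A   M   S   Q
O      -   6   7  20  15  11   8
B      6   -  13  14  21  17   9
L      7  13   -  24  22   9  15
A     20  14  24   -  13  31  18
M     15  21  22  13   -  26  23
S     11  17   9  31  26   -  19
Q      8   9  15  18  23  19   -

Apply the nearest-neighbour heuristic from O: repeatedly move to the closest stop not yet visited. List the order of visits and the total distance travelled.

From O: distances to unvisited — B=6, L=7, Q=8, S=11, M=15, A=20. Nearest is B (6).
From B: distances to unvisited — Q=9, L=13, A=14, S=17, M=21. Nearest is Q (9).
From Q: distances to unvisited — L=15, A=18, S=19, M=23. Nearest is L (15).
From L: distances to unvisited — S=9, M=22, A=24. Nearest is S (9).
From S: distances to unvisited — M=26, A=31. Nearest is M (26).
From M: distances to unvisited — A=13. Nearest is A (13).
Return A→O: 20.
Total = 6 + 9 + 15 + 9 + 26 + 13 + 20 = 98.

98 m along O → B → Q → L → S → M → A → O.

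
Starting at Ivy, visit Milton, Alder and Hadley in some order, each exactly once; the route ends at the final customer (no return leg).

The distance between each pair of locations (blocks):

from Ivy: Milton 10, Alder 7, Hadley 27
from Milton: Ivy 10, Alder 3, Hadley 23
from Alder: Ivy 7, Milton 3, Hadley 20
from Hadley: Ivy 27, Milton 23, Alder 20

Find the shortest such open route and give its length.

There are 3! = 6 possible orderings.
Ivy - Milton - Alder - Hadley: 10+3+20 = 33
Ivy - Milton - Hadley - Alder: 10+23+20 = 53
Ivy - Alder - Milton - Hadley: 7+3+23 = 33
Ivy - Alder - Hadley - Milton: 7+20+23 = 50
Ivy - Hadley - Milton - Alder: 27+23+3 = 53
Ivy - Hadley - Alder - Milton: 27+20+3 = 50
The minimum is 33.
One shortest path: Ivy → Milton → Alder → Hadley.

Minimum one-way distance = 33 blocks.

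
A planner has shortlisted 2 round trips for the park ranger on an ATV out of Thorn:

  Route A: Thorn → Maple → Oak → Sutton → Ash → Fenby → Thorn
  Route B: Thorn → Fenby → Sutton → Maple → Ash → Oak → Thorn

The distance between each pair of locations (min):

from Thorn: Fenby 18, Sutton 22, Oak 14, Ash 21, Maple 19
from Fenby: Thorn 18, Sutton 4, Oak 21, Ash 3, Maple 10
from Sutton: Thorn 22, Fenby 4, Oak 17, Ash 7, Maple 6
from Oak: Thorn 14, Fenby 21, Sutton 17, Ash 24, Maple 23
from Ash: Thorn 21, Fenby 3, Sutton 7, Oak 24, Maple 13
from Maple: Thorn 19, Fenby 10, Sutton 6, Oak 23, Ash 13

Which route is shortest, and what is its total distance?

79 min — Route B is the shortest.

Route A: 19 + 23 + 17 + 7 + 3 + 18 = 87
Route B: 18 + 4 + 6 + 13 + 24 + 14 = 79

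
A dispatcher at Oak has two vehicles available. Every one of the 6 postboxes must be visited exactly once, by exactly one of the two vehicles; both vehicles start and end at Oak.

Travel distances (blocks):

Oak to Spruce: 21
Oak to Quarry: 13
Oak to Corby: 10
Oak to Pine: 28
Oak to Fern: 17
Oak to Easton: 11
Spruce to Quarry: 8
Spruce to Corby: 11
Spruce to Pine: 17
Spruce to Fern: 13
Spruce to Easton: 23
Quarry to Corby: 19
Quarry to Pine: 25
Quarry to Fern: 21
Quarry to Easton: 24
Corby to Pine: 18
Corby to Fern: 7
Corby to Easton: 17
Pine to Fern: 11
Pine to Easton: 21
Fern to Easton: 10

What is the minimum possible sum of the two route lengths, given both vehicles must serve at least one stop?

There are 2^5 − 1 = 31 ways to divide the 6 stops into two non-empty groups. For each, the best each vehicle can do is its own shortest tour through its group:
  {Spruce} + {Quarry, Corby, Pine, Fern, Easton}: 42 + 82 = 124
  {Quarry} + {Spruce, Corby, Pine, Fern, Easton}: 26 + 70 = 96
  {Spruce, Quarry} + {Corby, Pine, Fern, Easton}: 42 + 60 = 102
  {Corby} + {Spruce, Quarry, Pine, Fern, Easton}: 20 + 70 = 90
  {Spruce, Corby} + {Quarry, Pine, Fern, Easton}: 42 + 70 = 112
  {Quarry, Corby} + {Spruce, Pine, Fern, Easton}: 42 + 70 = 112
  … (31 splits in total)
  {Spruce, Quarry, Corby, Pine, Fern} + {Easton}: 66 + 22 = 88  ← best
Best: vehicle 1 Oak → Quarry → Spruce → Pine → Fern → Corby → Oak = 66; vehicle 2 Oak → Easton → Oak = 22; combined 88.

Minimum combined distance: 88 blocks.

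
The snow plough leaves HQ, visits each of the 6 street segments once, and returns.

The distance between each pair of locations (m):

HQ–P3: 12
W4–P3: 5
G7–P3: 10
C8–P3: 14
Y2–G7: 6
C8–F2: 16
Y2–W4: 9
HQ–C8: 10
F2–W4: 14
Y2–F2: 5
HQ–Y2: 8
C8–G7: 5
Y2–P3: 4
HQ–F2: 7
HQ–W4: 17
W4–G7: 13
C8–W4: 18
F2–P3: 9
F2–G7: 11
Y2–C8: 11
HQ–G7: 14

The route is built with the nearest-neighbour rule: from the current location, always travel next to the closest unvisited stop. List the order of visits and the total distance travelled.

From HQ: distances to unvisited — F2=7, Y2=8, C8=10, P3=12, G7=14, W4=17. Nearest is F2 (7).
From F2: distances to unvisited — Y2=5, P3=9, G7=11, W4=14, C8=16. Nearest is Y2 (5).
From Y2: distances to unvisited — P3=4, G7=6, W4=9, C8=11. Nearest is P3 (4).
From P3: distances to unvisited — W4=5, G7=10, C8=14. Nearest is W4 (5).
From W4: distances to unvisited — G7=13, C8=18. Nearest is G7 (13).
From G7: distances to unvisited — C8=5. Nearest is C8 (5).
Return C8→HQ: 10.
Total = 7 + 5 + 4 + 5 + 13 + 5 + 10 = 49.

Nearest-neighbour total = 49 m; route HQ → F2 → Y2 → P3 → W4 → G7 → C8 → HQ.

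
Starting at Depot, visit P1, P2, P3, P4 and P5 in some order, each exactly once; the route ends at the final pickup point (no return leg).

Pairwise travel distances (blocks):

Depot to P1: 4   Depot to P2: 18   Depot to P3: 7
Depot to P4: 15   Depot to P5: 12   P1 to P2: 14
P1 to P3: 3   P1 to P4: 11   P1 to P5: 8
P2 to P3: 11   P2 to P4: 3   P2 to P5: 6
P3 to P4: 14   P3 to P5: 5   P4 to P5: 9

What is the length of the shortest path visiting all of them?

There are 5! = 120 possible orderings.
Depot→P1→P2→P3→P4→P5: 4+14+11+14+9 = 52
Depot→P1→P2→P3→P5→P4: 4+14+11+5+9 = 43
Depot→P1→P2→P4→P3→P5: 4+14+3+14+5 = 40
Depot→P1→P2→P4→P5→P3: 4+14+3+9+5 = 35
Depot→P1→P2→P5→P3→P4: 4+14+6+5+14 = 43
Depot→P1→P2→P5→P4→P3: 4+14+6+9+14 = 47
Depot→P1→P3→P2→P4→P5: 4+3+11+3+9 = 30
Depot→P1→P3→P2→P5→P4: 4+3+11+6+9 = 33
Depot→P1→P3→P4→P2→P5: 4+3+14+3+6 = 30
Depot→P1→P3→P4→P5→P2: 4+3+14+9+6 = 36
Depot→P1→P3→P5→P2→P4: 4+3+5+6+3 = 21
Depot→P1→P3→P5→P4→P2: 4+3+5+9+3 = 24
Depot→P1→P4→P2→P3→P5: 4+11+3+11+5 = 34
Depot→P1→P4→P2→P5→P3: 4+11+3+6+5 = 29
… (106 more)
The minimum is 21.
One shortest path: Depot → P1 → P3 → P5 → P2 → P4.

Minimum one-way distance = 21 blocks.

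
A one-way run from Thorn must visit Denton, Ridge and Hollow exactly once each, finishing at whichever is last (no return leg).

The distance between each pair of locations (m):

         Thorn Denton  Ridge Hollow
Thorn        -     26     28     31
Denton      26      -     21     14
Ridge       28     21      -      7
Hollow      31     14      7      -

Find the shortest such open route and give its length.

There are 3! = 6 possible orderings.
Thorn→Denton→Ridge→Hollow: 26+21+7 = 54
Thorn→Denton→Hollow→Ridge: 26+14+7 = 47
Thorn→Ridge→Denton→Hollow: 28+21+14 = 63
Thorn→Ridge→Hollow→Denton: 28+7+14 = 49
Thorn→Hollow→Denton→Ridge: 31+14+21 = 66
Thorn→Hollow→Ridge→Denton: 31+7+21 = 59
The minimum is 47.
One shortest path: Thorn → Denton → Hollow → Ridge.

Shortest open route: 47 m.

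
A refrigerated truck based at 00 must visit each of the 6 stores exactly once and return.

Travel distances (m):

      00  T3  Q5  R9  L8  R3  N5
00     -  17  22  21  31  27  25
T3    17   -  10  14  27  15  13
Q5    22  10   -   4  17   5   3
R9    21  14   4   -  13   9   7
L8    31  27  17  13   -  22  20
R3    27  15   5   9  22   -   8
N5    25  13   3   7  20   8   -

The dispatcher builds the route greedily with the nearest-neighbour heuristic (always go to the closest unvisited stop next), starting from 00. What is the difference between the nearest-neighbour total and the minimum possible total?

8 m longer than the optimal tour.

00: T3=17, R9=21, Q5=22, N5=25, R3=27, L8=31 ⇒ T3
T3: Q5=10, N5=13, R9=14, R3=15, L8=27 ⇒ Q5
Q5: N5=3, R9=4, R3=5, L8=17 ⇒ N5
N5: R9=7, R3=8, L8=20 ⇒ R9
R9: R3=9, L8=13 ⇒ R3
R3: L8=22 ⇒ L8
NN route 00 → T3 → Q5 → N5 → R9 → R3 → L8 → 00 costs 99.
Optimal: 00 → T3 → Q5 → R3 → N5 → R9 → L8 → 00 costs 91 (by enumerating all 360 distinct tours).
Excess = 99 − 91 = 8.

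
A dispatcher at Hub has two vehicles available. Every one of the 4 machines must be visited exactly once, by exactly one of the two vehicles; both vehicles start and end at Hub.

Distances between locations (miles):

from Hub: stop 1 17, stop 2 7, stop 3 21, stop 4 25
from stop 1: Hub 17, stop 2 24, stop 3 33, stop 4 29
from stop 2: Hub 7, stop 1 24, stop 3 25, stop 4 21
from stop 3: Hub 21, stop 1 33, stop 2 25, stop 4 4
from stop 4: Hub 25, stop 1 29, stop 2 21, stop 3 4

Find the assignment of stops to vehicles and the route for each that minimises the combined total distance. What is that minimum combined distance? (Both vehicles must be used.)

85 miles — the smallest possible combined total.

Check every non-empty split of the stops between the two vehicles; for each half take its own optimal tour:
  {stop 1} + {stop 2, stop 3, stop 4}: 34 + 53 = 87
  {stop 2} + {stop 1, stop 3, stop 4}: 14 + 71 = 85
  {stop 1, stop 2} + {stop 3, stop 4}: 48 + 50 = 98
  {stop 3} + {stop 1, stop 2, stop 4}: 42 + 74 = 116
  {stop 1, stop 3} + {stop 2, stop 4}: 71 + 53 = 124
  {stop 2, stop 3} + {stop 1, stop 4}: 53 + 71 = 124
  … (7 splits in total)
Best: vehicle 1 Hub → stop 2 → Hub = 14; vehicle 2 Hub → stop 1 → stop 4 → stop 3 → Hub = 71; combined 85.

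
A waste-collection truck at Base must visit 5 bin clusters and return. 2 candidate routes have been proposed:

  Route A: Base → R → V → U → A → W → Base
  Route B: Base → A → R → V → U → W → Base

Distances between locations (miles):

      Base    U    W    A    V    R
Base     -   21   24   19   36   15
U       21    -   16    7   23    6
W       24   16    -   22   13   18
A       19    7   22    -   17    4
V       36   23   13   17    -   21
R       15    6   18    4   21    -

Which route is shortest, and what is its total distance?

107 miles — Route B is the shortest.

Route A: 15 + 21 + 23 + 7 + 22 + 24 = 112
Route B: 19 + 4 + 21 + 23 + 16 + 24 = 107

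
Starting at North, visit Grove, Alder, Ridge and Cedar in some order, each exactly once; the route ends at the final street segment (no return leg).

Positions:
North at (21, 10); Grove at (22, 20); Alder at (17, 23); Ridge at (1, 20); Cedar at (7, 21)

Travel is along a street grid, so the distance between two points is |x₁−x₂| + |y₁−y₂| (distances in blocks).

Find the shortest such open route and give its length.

There are 4! = 24 possible orderings.
North → Grove → Alder → Ridge → Cedar: 11+8+19+7 = 45
North → Grove → Alder → Cedar → Ridge: 11+8+12+7 = 38
North → Grove → Ridge → Alder → Cedar: 11+21+19+12 = 63
North → Grove → Ridge → Cedar → Alder: 11+21+7+12 = 51
North → Grove → Cedar → Alder → Ridge: 11+16+12+19 = 58
North → Grove → Cedar → Ridge → Alder: 11+16+7+19 = 53
North → Alder → Grove → Ridge → Cedar: 17+8+21+7 = 53
North → Alder → Grove → Cedar → Ridge: 17+8+16+7 = 48
North → Alder → Ridge → Grove → Cedar: 17+19+21+16 = 73
North → Alder → Ridge → Cedar → Grove: 17+19+7+16 = 59
North → Alder → Cedar → Grove → Ridge: 17+12+16+21 = 66
North → Alder → Cedar → Ridge → Grove: 17+12+7+21 = 57
North → Ridge → Grove → Alder → Cedar: 30+21+8+12 = 71
North → Ridge → Grove → Cedar → Alder: 30+21+16+12 = 79
… (10 more)
The minimum is 38.
One shortest path: North → Grove → Alder → Cedar → Ridge.

Minimum one-way distance = 38 blocks.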